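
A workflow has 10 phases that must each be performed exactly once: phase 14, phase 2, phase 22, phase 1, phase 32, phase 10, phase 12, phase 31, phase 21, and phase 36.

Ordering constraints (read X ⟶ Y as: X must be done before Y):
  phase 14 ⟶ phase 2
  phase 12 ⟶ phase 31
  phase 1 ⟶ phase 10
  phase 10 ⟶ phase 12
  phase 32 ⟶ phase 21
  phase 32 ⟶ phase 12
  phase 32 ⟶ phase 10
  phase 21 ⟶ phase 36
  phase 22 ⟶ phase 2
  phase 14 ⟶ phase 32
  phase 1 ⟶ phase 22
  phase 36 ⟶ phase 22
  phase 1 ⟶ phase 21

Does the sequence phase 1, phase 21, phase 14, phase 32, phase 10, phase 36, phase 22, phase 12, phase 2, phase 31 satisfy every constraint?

No

Here phase 32 comes after phase 21.
But one of the constraints requires phase 32 before phase 21, so this ordering violates it.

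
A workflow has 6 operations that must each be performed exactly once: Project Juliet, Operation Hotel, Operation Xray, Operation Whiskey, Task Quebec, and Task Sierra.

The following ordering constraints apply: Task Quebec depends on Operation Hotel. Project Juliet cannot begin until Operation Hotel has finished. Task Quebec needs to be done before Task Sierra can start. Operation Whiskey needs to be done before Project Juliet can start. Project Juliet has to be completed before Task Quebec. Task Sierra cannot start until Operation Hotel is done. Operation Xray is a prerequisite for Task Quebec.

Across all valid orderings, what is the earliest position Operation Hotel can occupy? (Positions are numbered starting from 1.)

1

Nothing is required before Operation Hotel; it can be the very first operation.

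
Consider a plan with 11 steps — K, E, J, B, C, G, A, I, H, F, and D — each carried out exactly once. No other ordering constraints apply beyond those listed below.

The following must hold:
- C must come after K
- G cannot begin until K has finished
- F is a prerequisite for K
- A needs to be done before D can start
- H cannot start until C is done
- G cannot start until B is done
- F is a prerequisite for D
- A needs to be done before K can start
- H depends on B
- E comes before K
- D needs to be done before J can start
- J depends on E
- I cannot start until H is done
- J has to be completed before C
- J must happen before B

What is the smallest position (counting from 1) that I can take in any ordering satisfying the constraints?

10

Every step that must precede I has to come before it. Tracing all chains that end at I, those steps are: K, E, J, B, C, A, H, F, D — 9 in total.
With 9 mandatory predecessors, the earliest I can sit is position 9+1 = 10, and placing just those 9 first achieves it.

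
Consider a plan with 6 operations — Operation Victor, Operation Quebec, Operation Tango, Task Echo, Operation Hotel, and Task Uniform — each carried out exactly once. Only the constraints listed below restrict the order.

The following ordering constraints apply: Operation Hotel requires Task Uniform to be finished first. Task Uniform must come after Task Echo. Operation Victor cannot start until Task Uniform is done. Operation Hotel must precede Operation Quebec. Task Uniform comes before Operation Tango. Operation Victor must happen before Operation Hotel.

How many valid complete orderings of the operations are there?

Task Echo is the only operation with nothing required before it, so every ordering starts there.
Counting all ways to extend the partial order to a total order gives 4.

4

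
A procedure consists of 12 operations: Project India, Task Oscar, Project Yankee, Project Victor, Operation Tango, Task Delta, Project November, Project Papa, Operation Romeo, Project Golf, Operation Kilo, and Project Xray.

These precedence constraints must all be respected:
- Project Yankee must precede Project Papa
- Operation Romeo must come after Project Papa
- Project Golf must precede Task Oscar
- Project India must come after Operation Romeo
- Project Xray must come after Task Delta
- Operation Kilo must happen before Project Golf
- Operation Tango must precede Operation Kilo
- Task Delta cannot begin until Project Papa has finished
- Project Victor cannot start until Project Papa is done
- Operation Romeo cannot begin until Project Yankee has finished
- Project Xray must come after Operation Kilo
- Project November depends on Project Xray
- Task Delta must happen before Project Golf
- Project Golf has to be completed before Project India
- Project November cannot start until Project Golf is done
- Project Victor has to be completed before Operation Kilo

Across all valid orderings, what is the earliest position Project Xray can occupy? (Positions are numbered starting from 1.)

7

Working backwards through the constraints from Project Xray, its full set of required predecessors is Project Yankee, Project Victor, Operation Tango, Task Delta, Project Papa, Operation Kilo — 6 of them.
So at minimum 6 operations come before Project Xray, putting Project Xray no earlier than position 7. That position is achievable by scheduling exactly those predecessors first.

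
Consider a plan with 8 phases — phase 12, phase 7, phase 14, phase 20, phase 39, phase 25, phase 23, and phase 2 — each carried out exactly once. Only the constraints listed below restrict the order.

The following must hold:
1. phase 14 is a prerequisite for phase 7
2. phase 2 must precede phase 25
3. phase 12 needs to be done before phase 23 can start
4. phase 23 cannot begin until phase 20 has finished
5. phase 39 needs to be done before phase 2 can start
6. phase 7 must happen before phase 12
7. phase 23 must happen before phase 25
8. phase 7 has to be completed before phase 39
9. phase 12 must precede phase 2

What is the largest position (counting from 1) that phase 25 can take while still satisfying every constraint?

8

Nothing depends on phase 25, so it can be the final phase, position 8.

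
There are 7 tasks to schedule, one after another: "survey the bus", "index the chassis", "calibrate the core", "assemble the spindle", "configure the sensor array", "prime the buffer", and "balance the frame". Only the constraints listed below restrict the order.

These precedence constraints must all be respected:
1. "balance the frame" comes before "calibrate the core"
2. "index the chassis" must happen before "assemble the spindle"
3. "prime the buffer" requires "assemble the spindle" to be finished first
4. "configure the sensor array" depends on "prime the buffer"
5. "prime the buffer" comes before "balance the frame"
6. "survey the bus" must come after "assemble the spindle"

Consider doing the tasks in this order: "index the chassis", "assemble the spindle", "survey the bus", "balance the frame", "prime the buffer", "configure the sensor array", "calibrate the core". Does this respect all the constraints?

In the proposed order, "balance the frame" appears before "prime the buffer".
But one of the constraints requires "prime the buffer" before "balance the frame", so this ordering violates it.

No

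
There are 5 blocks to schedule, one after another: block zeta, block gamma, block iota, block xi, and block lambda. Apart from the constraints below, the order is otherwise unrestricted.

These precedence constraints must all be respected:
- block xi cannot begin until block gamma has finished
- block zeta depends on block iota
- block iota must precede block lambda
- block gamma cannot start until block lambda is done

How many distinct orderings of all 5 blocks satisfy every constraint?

4

Only block iota has no prerequisites, so it must go first.
Counting all ways to extend the partial order to a total order gives 4.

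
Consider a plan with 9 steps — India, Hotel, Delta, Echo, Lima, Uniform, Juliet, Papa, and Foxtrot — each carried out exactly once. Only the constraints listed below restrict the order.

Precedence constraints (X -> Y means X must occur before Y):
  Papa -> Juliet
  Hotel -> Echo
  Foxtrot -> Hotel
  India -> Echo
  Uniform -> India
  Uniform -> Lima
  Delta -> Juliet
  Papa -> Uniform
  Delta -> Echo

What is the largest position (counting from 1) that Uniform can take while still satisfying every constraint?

Every step that must follow Uniform has to come after it. Tracing all chains starting from Uniform, those steps are: India, Echo, Lima — 3 in total.
With 3 mandatory successors out of 9 steps total, the latest slot for Uniform is 9−3 = 6, and it's reachable by doing all non-successors before Uniform.

6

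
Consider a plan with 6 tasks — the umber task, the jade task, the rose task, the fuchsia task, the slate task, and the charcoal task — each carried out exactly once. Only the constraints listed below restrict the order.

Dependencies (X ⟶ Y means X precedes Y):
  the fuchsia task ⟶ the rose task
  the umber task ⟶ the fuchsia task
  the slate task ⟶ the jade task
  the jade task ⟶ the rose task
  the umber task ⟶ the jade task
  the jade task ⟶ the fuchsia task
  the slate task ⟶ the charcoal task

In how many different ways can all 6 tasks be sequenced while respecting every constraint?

2 tasks have no prerequisites (the umber task, the slate task), so any of them could come first.
Counting all ways to extend the partial order to a total order gives 9.

9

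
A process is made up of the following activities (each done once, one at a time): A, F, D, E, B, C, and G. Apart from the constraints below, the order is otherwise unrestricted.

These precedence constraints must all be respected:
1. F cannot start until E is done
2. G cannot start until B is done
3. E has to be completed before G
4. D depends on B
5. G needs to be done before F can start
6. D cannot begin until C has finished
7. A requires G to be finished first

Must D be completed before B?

No

In fact the dependencies run the other way: B → D.
So D never precedes B.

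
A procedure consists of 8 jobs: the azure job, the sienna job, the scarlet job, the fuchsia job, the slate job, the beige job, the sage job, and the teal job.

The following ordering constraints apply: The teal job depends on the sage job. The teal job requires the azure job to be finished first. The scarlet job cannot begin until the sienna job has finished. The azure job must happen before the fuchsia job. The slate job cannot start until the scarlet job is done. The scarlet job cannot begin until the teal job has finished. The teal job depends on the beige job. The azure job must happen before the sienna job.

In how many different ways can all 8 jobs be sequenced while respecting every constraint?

112

The jobs with no prerequisites are the azure job, the beige job, the sage job; any of them can be placed first.
Enumerating by repeatedly choosing an available job (one whose prerequisites are all placed) gives 112 distinct complete orderings.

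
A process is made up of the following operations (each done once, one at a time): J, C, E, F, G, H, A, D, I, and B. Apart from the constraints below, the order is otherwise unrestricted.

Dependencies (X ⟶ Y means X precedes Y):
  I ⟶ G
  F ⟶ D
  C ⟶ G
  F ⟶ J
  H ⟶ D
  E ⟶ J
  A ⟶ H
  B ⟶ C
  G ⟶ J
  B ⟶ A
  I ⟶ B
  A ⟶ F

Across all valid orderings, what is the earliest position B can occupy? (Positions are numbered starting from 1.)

2

Working backwards through the constraints from B, its only required predecessor is I.
With 1 mandatory predecessor, the earliest B can sit is position 1+1 = 2, and placing just that one first achieves it.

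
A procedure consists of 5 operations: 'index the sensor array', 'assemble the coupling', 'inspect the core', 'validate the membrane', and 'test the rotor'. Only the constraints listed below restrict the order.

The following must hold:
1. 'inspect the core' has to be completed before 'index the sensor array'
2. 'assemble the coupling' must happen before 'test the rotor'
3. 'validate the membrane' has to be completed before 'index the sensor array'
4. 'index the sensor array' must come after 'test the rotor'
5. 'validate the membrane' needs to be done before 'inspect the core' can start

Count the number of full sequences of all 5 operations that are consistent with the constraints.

2 operations have no prerequisites ('assemble the coupling', 'validate the membrane'), so any of them could come first.
Counting all ways to extend the partial order to a total order gives 6.

6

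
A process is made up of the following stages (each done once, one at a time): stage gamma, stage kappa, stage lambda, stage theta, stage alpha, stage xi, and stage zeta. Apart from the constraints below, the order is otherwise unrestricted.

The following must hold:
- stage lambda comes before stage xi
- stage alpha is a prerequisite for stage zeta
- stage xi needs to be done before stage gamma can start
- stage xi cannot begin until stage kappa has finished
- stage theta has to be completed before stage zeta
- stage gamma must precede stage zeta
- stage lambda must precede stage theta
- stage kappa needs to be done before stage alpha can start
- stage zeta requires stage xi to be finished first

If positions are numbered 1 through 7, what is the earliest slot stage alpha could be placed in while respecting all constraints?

2

Working backwards through the constraints from stage alpha, its only required predecessor is stage kappa.
With 1 mandatory predecessor, the earliest stage alpha can sit is position 1+1 = 2, and placing just that one first achieves it.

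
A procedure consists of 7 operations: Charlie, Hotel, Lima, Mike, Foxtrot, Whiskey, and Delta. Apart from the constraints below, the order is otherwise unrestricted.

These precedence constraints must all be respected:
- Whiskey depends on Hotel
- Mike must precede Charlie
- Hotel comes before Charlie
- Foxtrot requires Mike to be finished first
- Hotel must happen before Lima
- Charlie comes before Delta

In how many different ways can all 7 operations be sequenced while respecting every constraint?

The operations with no prerequisites are Hotel, Mike; any of them can be placed first.
Enumerating by repeatedly choosing an available operation (one whose prerequisites are all placed) gives 162 distinct complete orderings.

162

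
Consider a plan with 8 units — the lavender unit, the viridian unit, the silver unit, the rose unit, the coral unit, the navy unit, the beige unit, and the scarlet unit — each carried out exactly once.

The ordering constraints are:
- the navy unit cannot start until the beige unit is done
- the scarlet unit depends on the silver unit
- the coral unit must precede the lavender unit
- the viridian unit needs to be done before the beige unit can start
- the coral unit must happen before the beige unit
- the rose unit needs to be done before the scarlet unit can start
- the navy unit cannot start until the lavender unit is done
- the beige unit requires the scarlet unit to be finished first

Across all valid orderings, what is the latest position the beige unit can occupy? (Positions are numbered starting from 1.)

Following the constraints forward from the beige unit, its only required successor is the navy unit.
With 1 mandatory successor out of 8 units total, the latest slot for the beige unit is 8−1 = 7, and it's reachable by doing all non-successors before the beige unit.

7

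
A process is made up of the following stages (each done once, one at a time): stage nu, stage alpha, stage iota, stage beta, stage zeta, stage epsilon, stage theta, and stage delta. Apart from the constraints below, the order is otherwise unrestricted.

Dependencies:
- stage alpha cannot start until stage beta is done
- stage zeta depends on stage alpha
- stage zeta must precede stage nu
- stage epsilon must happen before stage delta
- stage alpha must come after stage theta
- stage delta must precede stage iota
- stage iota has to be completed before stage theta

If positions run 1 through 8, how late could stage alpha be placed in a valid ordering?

6

Every stage that must follow stage alpha has to come after it. Tracing all chains starting from stage alpha, those stages are: stage nu, stage zeta — 2 in total.
So at least 2 stages follow stage alpha, putting stage alpha no later than position 6. That position is achievable by scheduling everything else first.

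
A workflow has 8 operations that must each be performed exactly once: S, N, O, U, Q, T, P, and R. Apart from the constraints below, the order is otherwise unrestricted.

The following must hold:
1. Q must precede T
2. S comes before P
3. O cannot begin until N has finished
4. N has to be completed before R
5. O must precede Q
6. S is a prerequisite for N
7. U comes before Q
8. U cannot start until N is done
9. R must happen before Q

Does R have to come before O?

No

R and O are not related by any chain of constraints.
A valid ordering placing O before R exists, so the answer is no.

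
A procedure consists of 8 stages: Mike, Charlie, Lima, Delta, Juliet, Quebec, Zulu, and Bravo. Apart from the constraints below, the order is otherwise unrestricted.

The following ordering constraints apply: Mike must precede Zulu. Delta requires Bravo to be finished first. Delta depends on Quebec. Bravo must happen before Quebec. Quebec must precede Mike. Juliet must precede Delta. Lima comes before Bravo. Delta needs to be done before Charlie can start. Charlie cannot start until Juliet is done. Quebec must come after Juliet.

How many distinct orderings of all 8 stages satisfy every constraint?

18

2 stages have no prerequisites (Lima, Juliet), so any of them could come first.
Counting all ways to extend the partial order to a total order gives 18.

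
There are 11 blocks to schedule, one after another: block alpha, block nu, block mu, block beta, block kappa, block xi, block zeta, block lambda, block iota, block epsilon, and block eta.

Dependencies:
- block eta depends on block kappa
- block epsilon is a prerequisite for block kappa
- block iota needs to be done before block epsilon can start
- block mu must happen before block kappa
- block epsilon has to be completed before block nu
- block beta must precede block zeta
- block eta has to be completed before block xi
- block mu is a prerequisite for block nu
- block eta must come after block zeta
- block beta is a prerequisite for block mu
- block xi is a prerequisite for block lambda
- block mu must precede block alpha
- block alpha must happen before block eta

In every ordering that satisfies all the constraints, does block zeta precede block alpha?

No

No chain of constraints connects block zeta to block alpha in either direction.
There exist valid orderings with block alpha before block zeta, so block zeta is not required to come first.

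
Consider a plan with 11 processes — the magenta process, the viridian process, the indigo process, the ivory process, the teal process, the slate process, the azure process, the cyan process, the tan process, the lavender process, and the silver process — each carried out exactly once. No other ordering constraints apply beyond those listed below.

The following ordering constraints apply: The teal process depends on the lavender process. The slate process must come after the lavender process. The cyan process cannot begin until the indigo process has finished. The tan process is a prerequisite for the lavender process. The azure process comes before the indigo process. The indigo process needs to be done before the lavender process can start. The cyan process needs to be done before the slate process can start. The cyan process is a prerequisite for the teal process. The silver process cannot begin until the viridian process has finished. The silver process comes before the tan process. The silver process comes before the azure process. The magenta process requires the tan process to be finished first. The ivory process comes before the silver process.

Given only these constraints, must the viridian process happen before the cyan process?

Yes

Following the dependencies: the viridian process → the silver process → the azure process → the indigo process → the cyan process.
Hence the viridian process necessarily comes before the cyan process.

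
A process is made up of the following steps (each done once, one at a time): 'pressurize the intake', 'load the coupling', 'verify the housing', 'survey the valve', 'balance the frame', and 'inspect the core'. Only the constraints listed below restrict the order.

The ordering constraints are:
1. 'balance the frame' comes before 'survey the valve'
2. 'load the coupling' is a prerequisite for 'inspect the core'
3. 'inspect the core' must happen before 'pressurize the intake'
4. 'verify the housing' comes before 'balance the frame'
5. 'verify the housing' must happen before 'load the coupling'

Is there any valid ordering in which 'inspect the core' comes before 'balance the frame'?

Yes

The constraints leave 'inspect the core' and 'balance the frame' unordered relative to each other; nothing requires 'balance the frame' earlier.
So a valid ordering placing 'inspect the core' earlier than 'balance the frame' exists.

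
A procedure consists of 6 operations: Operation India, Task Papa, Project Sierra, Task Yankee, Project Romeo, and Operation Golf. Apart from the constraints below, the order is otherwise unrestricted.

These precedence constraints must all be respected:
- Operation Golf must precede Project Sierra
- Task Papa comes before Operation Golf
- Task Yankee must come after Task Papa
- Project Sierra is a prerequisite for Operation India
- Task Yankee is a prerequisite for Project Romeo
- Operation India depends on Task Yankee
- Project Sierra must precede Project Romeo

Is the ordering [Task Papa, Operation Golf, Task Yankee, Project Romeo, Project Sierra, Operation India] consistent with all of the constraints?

No

Here Project Sierra comes after Project Romeo.
Since Project Sierra is required before Project Romeo, the ordering is invalid.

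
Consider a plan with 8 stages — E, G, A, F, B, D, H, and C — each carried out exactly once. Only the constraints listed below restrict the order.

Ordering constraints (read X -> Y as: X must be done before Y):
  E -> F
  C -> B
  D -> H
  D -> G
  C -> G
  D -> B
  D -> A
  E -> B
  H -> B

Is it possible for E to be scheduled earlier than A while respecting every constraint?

No chain of constraints runs from A to E, so A is not required to come first.
So a valid ordering placing E earlier than A exists.

Yes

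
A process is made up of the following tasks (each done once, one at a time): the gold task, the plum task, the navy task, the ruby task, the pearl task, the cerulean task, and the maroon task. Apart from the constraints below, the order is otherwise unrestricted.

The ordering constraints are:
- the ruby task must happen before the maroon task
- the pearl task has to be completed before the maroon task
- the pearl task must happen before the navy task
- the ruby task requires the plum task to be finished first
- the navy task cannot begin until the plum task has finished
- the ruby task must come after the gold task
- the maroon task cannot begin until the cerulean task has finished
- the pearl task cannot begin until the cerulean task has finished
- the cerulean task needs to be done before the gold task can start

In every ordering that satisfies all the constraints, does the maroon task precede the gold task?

No

There is a chain the gold task → the ruby task → the maroon task, which puts the gold task before the maroon task.
So the maroon task does not have to come before the gold task — it cannot.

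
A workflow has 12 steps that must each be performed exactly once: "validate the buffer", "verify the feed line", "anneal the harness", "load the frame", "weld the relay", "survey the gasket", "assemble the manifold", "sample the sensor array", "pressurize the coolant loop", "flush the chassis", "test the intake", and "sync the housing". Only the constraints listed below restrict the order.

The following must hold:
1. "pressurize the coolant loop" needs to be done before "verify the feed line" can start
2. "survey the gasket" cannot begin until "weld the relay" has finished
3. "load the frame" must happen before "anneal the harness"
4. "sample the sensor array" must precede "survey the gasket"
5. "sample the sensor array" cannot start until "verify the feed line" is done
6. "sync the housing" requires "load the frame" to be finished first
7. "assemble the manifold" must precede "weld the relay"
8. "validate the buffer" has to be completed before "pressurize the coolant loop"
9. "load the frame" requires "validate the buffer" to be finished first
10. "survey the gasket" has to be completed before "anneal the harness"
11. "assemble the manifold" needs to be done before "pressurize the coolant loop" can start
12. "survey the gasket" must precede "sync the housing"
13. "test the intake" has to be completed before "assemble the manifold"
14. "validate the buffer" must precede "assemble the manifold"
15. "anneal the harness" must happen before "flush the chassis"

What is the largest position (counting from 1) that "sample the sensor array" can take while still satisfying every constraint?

Following every chain forward from "sample the sensor array", the steps that must come later are "anneal the harness", "survey the gasket", "flush the chassis", "sync the housing" — 4 of them.
With 4 mandatory successors out of 12 steps total, the latest slot for "sample the sensor array" is 12−4 = 8, and it's reachable by doing all non-successors before "sample the sensor array".

8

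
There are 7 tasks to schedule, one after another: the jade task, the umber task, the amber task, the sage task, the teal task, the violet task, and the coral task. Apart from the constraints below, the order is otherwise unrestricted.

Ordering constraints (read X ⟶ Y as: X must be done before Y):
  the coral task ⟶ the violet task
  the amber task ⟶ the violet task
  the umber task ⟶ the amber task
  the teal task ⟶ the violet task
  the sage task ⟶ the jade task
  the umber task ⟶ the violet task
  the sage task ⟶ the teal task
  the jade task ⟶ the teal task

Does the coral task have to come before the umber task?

Nothing in the constraints links the coral task and the umber task; they are unordered relative to each other.
So the coral task can come before the umber task or after — it is not forced.

No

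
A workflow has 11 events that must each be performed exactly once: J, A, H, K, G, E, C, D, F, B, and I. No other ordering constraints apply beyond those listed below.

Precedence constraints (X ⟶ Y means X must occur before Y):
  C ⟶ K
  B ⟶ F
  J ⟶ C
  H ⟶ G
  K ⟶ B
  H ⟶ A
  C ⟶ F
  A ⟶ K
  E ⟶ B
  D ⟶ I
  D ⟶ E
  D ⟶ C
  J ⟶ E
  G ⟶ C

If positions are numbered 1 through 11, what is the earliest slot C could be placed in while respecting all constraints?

The events that are forced before C, directly or transitively, are J, H, G, D. That's 4 events.
With 4 mandatory predecessors, the earliest C can sit is position 4+1 = 5, and placing just those 4 first achieves it.

5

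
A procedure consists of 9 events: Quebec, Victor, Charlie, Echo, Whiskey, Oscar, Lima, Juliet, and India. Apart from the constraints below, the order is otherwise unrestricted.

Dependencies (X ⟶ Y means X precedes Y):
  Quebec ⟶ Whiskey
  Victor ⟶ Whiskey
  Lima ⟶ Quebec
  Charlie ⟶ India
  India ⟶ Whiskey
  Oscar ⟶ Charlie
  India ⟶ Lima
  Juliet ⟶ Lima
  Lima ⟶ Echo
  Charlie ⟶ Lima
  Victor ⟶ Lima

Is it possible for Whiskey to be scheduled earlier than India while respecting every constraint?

Following India → Whiskey, India must precede Whiskey in every valid ordering.
Hence Whiskey can never be scheduled before India.

No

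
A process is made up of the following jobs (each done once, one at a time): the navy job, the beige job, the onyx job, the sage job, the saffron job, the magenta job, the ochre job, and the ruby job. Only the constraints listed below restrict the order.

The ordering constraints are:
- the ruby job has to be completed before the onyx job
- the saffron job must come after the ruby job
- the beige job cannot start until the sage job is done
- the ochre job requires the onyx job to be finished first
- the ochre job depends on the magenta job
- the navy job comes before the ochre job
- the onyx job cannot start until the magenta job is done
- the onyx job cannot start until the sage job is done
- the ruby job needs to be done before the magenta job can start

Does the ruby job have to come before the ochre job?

There is a constraint chain the ruby job → the onyx job → the ochre job.
Hence the ruby job necessarily comes before the ochre job.

Yes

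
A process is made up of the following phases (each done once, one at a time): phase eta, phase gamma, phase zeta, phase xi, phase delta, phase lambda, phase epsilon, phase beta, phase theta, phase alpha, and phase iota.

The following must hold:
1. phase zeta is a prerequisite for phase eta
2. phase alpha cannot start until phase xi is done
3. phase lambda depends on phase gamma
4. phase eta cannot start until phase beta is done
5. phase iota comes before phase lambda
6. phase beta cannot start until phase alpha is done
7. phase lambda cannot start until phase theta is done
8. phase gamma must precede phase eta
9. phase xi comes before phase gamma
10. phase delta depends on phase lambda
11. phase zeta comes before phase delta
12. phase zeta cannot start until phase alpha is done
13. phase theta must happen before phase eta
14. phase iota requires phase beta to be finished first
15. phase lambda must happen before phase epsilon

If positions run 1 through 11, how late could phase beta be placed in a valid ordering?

6

Following every chain forward from phase beta, the phases that must come later are phase eta, phase delta, phase lambda, phase epsilon, phase iota — 5 of them.
With 5 mandatory successors out of 11 phases total, the latest slot for phase beta is 11−5 = 6, and it's reachable by doing all non-successors before phase beta.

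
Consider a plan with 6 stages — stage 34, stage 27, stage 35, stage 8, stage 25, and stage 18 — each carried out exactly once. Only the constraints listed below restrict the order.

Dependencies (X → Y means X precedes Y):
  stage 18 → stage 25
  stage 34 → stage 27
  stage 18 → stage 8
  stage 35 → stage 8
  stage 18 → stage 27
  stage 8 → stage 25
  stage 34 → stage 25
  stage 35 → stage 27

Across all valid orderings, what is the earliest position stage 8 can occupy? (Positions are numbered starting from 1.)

3

Working backwards through the constraints from stage 8, its full set of required predecessors is stage 35, stage 18 — 2 of them.
So at minimum 2 stages come before stage 8, putting stage 8 no earlier than position 3. That position is achievable by scheduling exactly those predecessors first.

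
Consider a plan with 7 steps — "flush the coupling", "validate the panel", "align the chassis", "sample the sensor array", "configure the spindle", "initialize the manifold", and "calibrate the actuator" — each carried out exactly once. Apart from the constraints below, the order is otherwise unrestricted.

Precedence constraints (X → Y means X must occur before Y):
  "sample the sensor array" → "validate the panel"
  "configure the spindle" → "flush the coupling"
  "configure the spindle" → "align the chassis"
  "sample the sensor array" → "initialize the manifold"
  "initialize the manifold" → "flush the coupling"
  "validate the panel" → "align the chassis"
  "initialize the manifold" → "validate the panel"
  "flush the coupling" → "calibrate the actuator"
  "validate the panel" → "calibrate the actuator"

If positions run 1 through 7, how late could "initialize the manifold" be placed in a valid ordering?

3

Following every chain forward from "initialize the manifold", the steps that must come later are "flush the coupling", "validate the panel", "align the chassis", "calibrate the actuator" — 4 of them.
So at least 4 steps follow "initialize the manifold", putting "initialize the manifold" no later than position 3. That position is achievable by scheduling everything else first.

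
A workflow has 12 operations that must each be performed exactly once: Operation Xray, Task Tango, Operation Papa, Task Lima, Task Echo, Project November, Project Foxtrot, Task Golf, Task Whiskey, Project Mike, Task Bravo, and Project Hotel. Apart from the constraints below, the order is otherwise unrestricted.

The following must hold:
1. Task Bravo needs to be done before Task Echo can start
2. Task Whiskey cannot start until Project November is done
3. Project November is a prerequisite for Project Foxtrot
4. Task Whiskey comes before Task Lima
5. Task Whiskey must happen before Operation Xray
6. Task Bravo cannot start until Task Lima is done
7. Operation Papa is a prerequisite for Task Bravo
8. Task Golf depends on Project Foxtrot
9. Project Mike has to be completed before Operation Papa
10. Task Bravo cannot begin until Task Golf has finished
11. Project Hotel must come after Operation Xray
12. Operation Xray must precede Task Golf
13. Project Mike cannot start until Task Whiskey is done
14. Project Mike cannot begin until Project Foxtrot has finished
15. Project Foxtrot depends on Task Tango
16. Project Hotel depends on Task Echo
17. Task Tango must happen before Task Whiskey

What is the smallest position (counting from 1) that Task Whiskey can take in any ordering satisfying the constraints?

3

Every operation that must precede Task Whiskey has to come before it. Tracing all chains that end at Task Whiskey, those operations are: Task Tango, Project November — 2 in total.
With 2 mandatory predecessors, the earliest Task Whiskey can sit is position 2+1 = 3, and placing just those 2 first achieves it.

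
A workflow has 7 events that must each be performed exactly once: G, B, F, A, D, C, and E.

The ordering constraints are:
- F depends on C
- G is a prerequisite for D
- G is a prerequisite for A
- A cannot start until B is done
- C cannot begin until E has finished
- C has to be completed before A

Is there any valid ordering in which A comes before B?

The constraints give a chain B → A, which forces B before A.
Hence A can never be scheduled before B.

No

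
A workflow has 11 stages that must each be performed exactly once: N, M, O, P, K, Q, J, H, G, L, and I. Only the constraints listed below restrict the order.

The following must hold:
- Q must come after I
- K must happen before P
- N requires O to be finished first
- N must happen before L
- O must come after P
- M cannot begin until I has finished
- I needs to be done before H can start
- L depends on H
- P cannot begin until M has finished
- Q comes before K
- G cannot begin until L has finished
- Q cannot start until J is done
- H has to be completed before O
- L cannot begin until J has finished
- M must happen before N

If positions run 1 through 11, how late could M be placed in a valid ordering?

The stages that are forced after M, directly or by a chain of constraints, are N, O, P, G, L. That's 5 stages.
So at least 5 stages follow M, putting M no later than position 6. That position is achievable by scheduling everything else first.

6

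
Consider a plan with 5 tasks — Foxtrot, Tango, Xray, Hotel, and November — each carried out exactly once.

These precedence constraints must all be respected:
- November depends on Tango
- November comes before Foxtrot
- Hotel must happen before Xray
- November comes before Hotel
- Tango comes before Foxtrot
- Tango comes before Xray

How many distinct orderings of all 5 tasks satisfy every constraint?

Only Tango has no prerequisites, so it must go first.
Systematically extending each partial ordering one task at a time and counting, there are 3 complete orderings.

3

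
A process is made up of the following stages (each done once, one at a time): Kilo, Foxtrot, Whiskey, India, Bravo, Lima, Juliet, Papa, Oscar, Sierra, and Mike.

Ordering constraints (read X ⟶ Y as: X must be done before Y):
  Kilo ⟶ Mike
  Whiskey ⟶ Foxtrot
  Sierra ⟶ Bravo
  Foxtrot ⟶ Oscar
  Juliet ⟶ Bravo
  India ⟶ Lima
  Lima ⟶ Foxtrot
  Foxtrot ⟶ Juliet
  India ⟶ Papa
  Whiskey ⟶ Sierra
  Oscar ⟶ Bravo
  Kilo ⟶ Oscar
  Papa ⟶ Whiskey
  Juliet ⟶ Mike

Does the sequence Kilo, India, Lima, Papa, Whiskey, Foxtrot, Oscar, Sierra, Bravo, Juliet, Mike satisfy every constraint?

In the proposed order, Bravo appears before Juliet.
That contradicts the constraint that Juliet must precede Bravo.

No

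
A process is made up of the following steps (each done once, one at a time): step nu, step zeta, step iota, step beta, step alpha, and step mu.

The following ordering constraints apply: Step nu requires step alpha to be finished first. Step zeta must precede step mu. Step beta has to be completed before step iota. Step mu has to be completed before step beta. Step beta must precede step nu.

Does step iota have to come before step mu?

The constraints actually force step mu before step iota (via step mu → step beta → step iota), not the other way around.
So step iota never precedes step mu.

No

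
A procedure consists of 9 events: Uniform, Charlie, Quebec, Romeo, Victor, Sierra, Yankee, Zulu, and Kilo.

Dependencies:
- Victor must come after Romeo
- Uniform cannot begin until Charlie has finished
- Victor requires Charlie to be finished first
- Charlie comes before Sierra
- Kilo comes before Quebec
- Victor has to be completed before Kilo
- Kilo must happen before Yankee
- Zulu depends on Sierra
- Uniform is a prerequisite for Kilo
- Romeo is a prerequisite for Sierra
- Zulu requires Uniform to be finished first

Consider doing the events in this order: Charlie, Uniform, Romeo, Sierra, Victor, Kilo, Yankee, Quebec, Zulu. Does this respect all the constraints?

Every stated constraint is respected: Uniform sits at position 2, ahead of Zulu at position 9, and each of the other listed pairs likewise has the predecessor earlier in the sequence.

Yes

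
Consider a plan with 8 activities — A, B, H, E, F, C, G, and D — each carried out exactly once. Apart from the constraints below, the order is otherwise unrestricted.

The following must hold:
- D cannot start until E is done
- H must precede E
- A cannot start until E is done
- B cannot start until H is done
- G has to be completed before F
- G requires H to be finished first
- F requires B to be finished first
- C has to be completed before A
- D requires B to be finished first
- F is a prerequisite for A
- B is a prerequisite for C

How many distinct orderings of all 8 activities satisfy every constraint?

H is the only activity with nothing required before it, so every ordering starts there.
Systematically extending each partial ordering one activity at a time and counting, there are 91 complete orderings.

91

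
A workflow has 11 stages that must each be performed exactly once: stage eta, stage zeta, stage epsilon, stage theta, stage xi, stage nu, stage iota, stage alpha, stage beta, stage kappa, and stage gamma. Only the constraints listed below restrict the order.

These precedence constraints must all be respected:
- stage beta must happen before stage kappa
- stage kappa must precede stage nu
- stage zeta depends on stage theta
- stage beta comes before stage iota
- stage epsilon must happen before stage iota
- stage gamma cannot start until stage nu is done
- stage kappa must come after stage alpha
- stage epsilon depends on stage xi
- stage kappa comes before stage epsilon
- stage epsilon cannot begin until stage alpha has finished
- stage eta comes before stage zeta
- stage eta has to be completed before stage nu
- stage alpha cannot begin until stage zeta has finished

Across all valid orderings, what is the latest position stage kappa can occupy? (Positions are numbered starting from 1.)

7

Every stage that must follow stage kappa has to come after it. Tracing all chains starting from stage kappa, those stages are: stage epsilon, stage nu, stage iota, stage gamma — 4 in total.
So at least 4 stages follow stage kappa, putting stage kappa no later than position 7. That position is achievable by scheduling everything else first.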